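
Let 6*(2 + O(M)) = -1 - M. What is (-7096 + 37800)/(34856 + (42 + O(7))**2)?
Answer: 34542/40895 ≈ 0.84465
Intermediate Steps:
O(M) = -13/6 - M/6 (O(M) = -2 + (-1 - M)/6 = -2 + (-1/6 - M/6) = -13/6 - M/6)
(-7096 + 37800)/(34856 + (42 + O(7))**2) = (-7096 + 37800)/(34856 + (42 + (-13/6 - 1/6*7))**2) = 30704/(34856 + (42 + (-13/6 - 7/6))**2) = 30704/(34856 + (42 - 10/3)**2) = 30704/(34856 + (116/3)**2) = 30704/(34856 + 13456/9) = 30704/(327160/9) = 30704*(9/327160) = 34542/40895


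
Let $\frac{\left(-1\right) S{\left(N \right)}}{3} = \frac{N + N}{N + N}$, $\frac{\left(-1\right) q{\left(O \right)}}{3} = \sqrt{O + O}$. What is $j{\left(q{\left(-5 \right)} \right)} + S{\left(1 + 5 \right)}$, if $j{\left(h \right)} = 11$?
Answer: $8$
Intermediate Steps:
$q{\left(O \right)} = - 3 \sqrt{2} \sqrt{O}$ ($q{\left(O \right)} = - 3 \sqrt{O + O} = - 3 \sqrt{2 O} = - 3 \sqrt{2} \sqrt{O}$)
$S{\left(N \right)} = -3$ ($S{\left(N \right)} = - 3 \frac{N + N}{N + N} = - 3 \frac{2 N}{2 N} = - 3 \cdot 2 N \frac{1}{2 N} = \left(-3\right) 1 = -3$)
$j{\left(q{\left(-5 \right)} \right)} + S{\left(1 + 5 \right)} = 11 - 3 = 8$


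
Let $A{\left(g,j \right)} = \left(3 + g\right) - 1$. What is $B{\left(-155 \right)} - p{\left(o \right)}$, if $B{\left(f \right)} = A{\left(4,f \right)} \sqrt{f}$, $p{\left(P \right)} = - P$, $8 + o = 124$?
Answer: $116 + 6 i \sqrt{155} \approx 116.0 + 74.699 i$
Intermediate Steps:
$o = 116$ ($o = -8 + 124 = 116$)
$A{\left(g,j \right)} = 2 + g$
$B{\left(f \right)} = 6 \sqrt{f}$ ($B{\left(f \right)} = \left(2 + 4\right) \sqrt{f} = 6 \sqrt{f}$)
$B{\left(-155 \right)} - p{\left(o \right)} = 6 \sqrt{-155} - \left(-1\right) 116 = 6 i \sqrt{155} - -116 = 6 i \sqrt{155} + 116 = 116 + 6 i \sqrt{155}$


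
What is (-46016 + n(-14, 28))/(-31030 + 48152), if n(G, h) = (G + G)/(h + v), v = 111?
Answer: -3198126/1189979 ≈ -2.6875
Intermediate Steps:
n(G, h) = 2*G/(111 + h) (n(G, h) = (G + G)/(h + 111) = (2*G)/(111 + h) = 2*G/(111 + h))
(-46016 + n(-14, 28))/(-31030 + 48152) = (-46016 + 2*(-14)/(111 + 28))/(-31030 + 48152) = (-46016 + 2*(-14)/139)/17122 = (-46016 + 2*(-14)*(1/139))*(1/17122) = (-46016 - 28/139)*(1/17122) = -6396252/139*1/17122 = -3198126/1189979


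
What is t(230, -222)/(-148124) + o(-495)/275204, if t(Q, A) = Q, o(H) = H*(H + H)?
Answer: 4532804330/2547769831 ≈ 1.7791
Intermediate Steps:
o(H) = 2*H**2 (o(H) = H*(2*H) = 2*H**2)
t(230, -222)/(-148124) + o(-495)/275204 = 230/(-148124) + (2*(-495)**2)/275204 = 230*(-1/148124) + (2*245025)*(1/275204) = -115/74062 + 490050*(1/275204) = -115/74062 + 245025/137602 = 4532804330/2547769831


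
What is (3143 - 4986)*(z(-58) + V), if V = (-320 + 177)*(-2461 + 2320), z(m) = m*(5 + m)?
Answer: -42825791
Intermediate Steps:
V = 20163 (V = -143*(-141) = 20163)
(3143 - 4986)*(z(-58) + V) = (3143 - 4986)*(-58*(5 - 58) + 20163) = -1843*(-58*(-53) + 20163) = -1843*(3074 + 20163) = -1843*23237 = -42825791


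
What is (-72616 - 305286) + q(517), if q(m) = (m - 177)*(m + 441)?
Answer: -52182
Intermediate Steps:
q(m) = (-177 + m)*(441 + m)
(-72616 - 305286) + q(517) = (-72616 - 305286) + (-78057 + 517**2 + 264*517) = -377902 + (-78057 + 267289 + 136488) = -377902 + 325720 = -52182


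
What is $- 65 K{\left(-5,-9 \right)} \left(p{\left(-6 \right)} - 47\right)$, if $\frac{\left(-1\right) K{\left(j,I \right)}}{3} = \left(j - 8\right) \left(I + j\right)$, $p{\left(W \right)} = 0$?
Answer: $-1668030$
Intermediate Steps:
$K{\left(j,I \right)} = - 3 \left(-8 + j\right) \left(I + j\right)$ ($K{\left(j,I \right)} = - 3 \left(j - 8\right) \left(I + j\right) = - 3 \left(-8 + j\right) \left(I + j\right)$)
$- 65 K{\left(-5,-9 \right)} \left(p{\left(-6 \right)} - 47\right) = - 65 \left(- 3 \left(-5\right)^{2} + 24 \left(-9\right) + 24 \left(-5\right) - \left(-27\right) \left(-5\right)\right) \left(0 - 47\right) = - 65 \left(\left(-3\right) 25 - 216 - 120 - 135\right) \left(-47\right) = - 65 \left(-75 - 216 - 120 - 135\right) \left(-47\right) = \left(-65\right) \left(-546\right) \left(-47\right) = 35490 \left(-47\right) = -1668030$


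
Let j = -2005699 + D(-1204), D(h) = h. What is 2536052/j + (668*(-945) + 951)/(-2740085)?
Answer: -5684029021393/5499084806755 ≈ -1.0336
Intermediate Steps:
j = -2006903 (j = -2005699 - 1204 = -2006903)
2536052/j + (668*(-945) + 951)/(-2740085) = 2536052/(-2006903) + (668*(-945) + 951)/(-2740085) = 2536052*(-1/2006903) + (-631260 + 951)*(-1/2740085) = -2536052/2006903 - 630309*(-1/2740085) = -2536052/2006903 + 630309/2740085 = -5684029021393/5499084806755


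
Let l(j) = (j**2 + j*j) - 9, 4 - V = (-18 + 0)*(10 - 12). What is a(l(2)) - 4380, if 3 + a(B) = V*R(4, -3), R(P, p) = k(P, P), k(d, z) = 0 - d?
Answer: -4255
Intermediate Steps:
V = -32 (V = 4 - (-18 + 0)*(10 - 12) = 4 - (-18)*(-2) = 4 - 1*36 = 4 - 36 = -32)
k(d, z) = -d
l(j) = -9 + 2*j**2 (l(j) = (j**2 + j**2) - 9 = 2*j**2 - 9 = -9 + 2*j**2)
R(P, p) = -P
a(B) = 125 (a(B) = -3 - (-32)*4 = -3 - 32*(-4) = -3 + 128 = 125)
a(l(2)) - 4380 = 125 - 4380 = -4255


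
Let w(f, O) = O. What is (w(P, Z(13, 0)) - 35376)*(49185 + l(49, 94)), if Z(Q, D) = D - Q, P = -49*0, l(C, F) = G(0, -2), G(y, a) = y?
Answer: -1740607965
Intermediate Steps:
l(C, F) = 0
P = 0
(w(P, Z(13, 0)) - 35376)*(49185 + l(49, 94)) = ((0 - 1*13) - 35376)*(49185 + 0) = ((0 - 13) - 35376)*49185 = (-13 - 35376)*49185 = -35389*49185 = -1740607965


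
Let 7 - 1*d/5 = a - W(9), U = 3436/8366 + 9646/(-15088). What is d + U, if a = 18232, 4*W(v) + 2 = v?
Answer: -2875321895187/31556552 ≈ -91117.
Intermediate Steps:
U = -7214017/31556552 (U = 3436*(1/8366) + 9646*(-1/15088) = 1718/4183 - 4823/7544 = -7214017/31556552 ≈ -0.22861)
W(v) = -½ + v/4
d = -364465/4 (d = 35 - 5*(18232 - (-½ + (¼)*9)) = 35 - 5*(18232 - (-½ + 9/4)) = 35 - 5*(18232 - 1*7/4) = 35 - 5*(18232 - 7/4) = 35 - 5*72921/4 = 35 - 364605/4 = -364465/4 ≈ -91116.)
d + U = -364465/4 - 7214017/31556552 = -2875321895187/31556552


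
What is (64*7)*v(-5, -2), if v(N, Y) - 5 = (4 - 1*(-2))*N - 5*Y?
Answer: -6720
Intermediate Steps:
v(N, Y) = 5 - 5*Y + 6*N (v(N, Y) = 5 + ((4 - 1*(-2))*N - 5*Y) = 5 + ((4 + 2)*N - 5*Y) = 5 + (6*N - 5*Y) = 5 + (-5*Y + 6*N) = 5 - 5*Y + 6*N)
(64*7)*v(-5, -2) = (64*7)*(5 - 5*(-2) + 6*(-5)) = 448*(5 + 10 - 30) = 448*(-15) = -6720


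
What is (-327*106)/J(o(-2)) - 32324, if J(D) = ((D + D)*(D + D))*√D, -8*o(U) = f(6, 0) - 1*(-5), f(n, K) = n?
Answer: -32324 + 1109184*I*√22/1331 ≈ -32324.0 + 3908.7*I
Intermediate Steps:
o(U) = -11/8 (o(U) = -(6 - 1*(-5))/8 = -(6 + 5)/8 = -⅛*11 = -11/8)
J(D) = 4*D^(5/2) (J(D) = ((2*D)*(2*D))*√D = (4*D²)*√D = 4*D^(5/2))
(-327*106)/J(o(-2)) - 32324 = (-327*106)/((4*(-11/8)^(5/2))) - 32324 = -34662*(-32*I*√22/1331) - 32324 = -(-1109184)*I*√22/1331 - 32324 = 1109184*I*√22/1331 - 32324 = -32324 + 1109184*I*√22/1331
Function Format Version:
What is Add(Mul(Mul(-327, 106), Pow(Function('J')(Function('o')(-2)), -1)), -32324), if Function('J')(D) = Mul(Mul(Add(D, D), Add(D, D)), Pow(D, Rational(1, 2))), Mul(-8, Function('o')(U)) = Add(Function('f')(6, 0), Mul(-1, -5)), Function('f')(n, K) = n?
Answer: Add(-32324, Mul(Rational(1109184, 1331), I, Pow(22, Rational(1, 2)))) ≈ Add(-32324., Mul(3908.7, I))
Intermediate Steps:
Function('o')(U) = Rational(-11, 8) (Function('o')(U) = Mul(Rational(-1, 8), Add(6, Mul(-1, -5))) = Mul(Rational(-1, 8), Add(6, 5)) = Mul(Rational(-1, 8), 11) = Rational(-11, 8))
Function('J')(D) = Mul(4, Pow(D, Rational(5, 2))) (Function('J')(D) = Mul(Mul(Mul(2, D), Mul(2, D)), Pow(D, Rational(1, 2))) = Mul(Mul(4, Pow(D, 2)), Pow(D, Rational(1, 2))) = Mul(4, Pow(D, Rational(5, 2))))
Add(Mul(Mul(-327, 106), Pow(Function('J')(Function('o')(-2)), -1)), -32324) = Add(Mul(Mul(-327, 106), Pow(Mul(4, Pow(Rational(-11, 8), Rational(5, 2))), -1)), -32324) = Add(Mul(-34662, Pow(Mul(4, Mul(Rational(121, 256), I, Pow(22, Rational(1, 2)))), -1)), -32324) = Add(Mul(-34662, Pow(Mul(Rational(121, 64), I, Pow(22, Rational(1, 2))), -1)), -32324) = Add(Mul(-34662, Mul(Rational(-32, 1331), I, Pow(22, Rational(1, 2)))), -32324) = Add(Mul(Rational(1109184, 1331), I, Pow(22, Rational(1, 2))), -32324) = Add(-32324, Mul(Rational(1109184, 1331), I, Pow(22, Rational(1, 2))))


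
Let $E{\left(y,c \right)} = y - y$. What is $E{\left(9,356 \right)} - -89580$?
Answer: $89580$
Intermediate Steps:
$E{\left(y,c \right)} = 0$
$E{\left(9,356 \right)} - -89580 = 0 - -89580 = 0 + 89580 = 89580$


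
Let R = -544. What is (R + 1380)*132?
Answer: 110352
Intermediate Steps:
(R + 1380)*132 = (-544 + 1380)*132 = 836*132 = 110352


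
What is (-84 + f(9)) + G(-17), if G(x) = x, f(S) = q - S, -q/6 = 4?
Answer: -134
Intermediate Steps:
q = -24 (q = -6*4 = -24)
f(S) = -24 - S
(-84 + f(9)) + G(-17) = (-84 + (-24 - 1*9)) - 17 = (-84 + (-24 - 9)) - 17 = (-84 - 33) - 17 = -117 - 17 = -134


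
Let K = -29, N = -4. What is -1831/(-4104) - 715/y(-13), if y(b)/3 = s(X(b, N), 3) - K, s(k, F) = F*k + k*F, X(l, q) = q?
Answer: -193793/4104 ≈ -47.221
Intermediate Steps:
s(k, F) = 2*F*k (s(k, F) = F*k + F*k = 2*F*k)
y(b) = 15 (y(b) = 3*(2*3*(-4) - 1*(-29)) = 3*(-24 + 29) = 3*5 = 15)
-1831/(-4104) - 715/y(-13) = -1831/(-4104) - 715/15 = -1831*(-1/4104) - 715*1/15 = 1831/4104 - 143/3 = -193793/4104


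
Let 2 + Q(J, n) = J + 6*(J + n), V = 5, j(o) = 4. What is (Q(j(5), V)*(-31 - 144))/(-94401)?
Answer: 9800/94401 ≈ 0.10381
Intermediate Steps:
Q(J, n) = -2 + 6*n + 7*J (Q(J, n) = -2 + (J + 6*(J + n)) = -2 + (J + (6*J + 6*n)) = -2 + (6*n + 7*J) = -2 + 6*n + 7*J)
(Q(j(5), V)*(-31 - 144))/(-94401) = ((-2 + 6*5 + 7*4)*(-31 - 144))/(-94401) = ((-2 + 30 + 28)*(-175))*(-1/94401) = (56*(-175))*(-1/94401) = -9800*(-1/94401) = 9800/94401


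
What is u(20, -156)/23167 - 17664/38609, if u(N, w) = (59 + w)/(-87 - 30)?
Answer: -47875215823/104651200251 ≈ -0.45747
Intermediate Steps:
u(N, w) = -59/117 - w/117 (u(N, w) = (59 + w)/(-117) = (59 + w)*(-1/117) = -59/117 - w/117)
u(20, -156)/23167 - 17664/38609 = (-59/117 - 1/117*(-156))/23167 - 17664/38609 = (-59/117 + 4/3)*(1/23167) - 17664*1/38609 = (97/117)*(1/23167) - 17664/38609 = 97/2710539 - 17664/38609 = -47875215823/104651200251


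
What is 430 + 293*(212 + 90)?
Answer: 88916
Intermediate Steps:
430 + 293*(212 + 90) = 430 + 293*302 = 430 + 88486 = 88916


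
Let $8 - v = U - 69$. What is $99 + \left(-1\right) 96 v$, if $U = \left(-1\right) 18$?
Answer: $-9021$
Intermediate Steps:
$U = -18$
$v = 95$ ($v = 8 - \left(-18 - 69\right) = 8 - -87 = 8 + 87 = 95$)
$99 + \left(-1\right) 96 v = 99 + \left(-1\right) 96 \cdot 95 = 99 - 9120 = -9021$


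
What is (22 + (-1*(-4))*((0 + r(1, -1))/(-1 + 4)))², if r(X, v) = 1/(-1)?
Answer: 3844/9 ≈ 427.11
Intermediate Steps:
r(X, v) = -1
(22 + (-1*(-4))*((0 + r(1, -1))/(-1 + 4)))² = (22 + (-1*(-4))*((0 - 1)/(-1 + 4)))² = (22 + 4*(-1/3))² = (22 + 4*(-1*⅓))² = (22 + 4*(-⅓))² = (22 - 4/3)² = (62/3)² = 3844/9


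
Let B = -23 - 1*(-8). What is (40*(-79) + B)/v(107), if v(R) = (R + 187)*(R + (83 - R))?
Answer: -3175/24402 ≈ -0.13011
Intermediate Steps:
B = -15 (B = -23 + 8 = -15)
v(R) = 15521 + 83*R (v(R) = (187 + R)*83 = 15521 + 83*R)
(40*(-79) + B)/v(107) = (40*(-79) - 15)/(15521 + 83*107) = (-3160 - 15)/(15521 + 8881) = -3175/24402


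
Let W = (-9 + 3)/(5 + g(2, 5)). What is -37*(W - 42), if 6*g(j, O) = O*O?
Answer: 86802/55 ≈ 1578.2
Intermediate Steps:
g(j, O) = O**2/6 (g(j, O) = (O*O)/6 = O**2/6)
W = -36/55 (W = (-9 + 3)/(5 + (1/6)*5**2) = -6/(5 + (1/6)*25) = -6/(5 + 25/6) = -6/55/6 = -6*6/55 = -36/55 ≈ -0.65455)
-37*(W - 42) = -37*(-36/55 - 42) = -37*(-2346/55) = 86802/55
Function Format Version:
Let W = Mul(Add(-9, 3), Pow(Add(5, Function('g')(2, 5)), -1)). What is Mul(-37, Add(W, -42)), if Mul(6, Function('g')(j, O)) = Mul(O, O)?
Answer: Rational(86802, 55) ≈ 1578.2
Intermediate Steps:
Function('g')(j, O) = Mul(Rational(1, 6), Pow(O, 2)) (Function('g')(j, O) = Mul(Rational(1, 6), Mul(O, O)) = Mul(Rational(1, 6), Pow(O, 2)))
W = Rational(-36, 55) (W = Mul(Add(-9, 3), Pow(Add(5, Mul(Rational(1, 6), Pow(5, 2))), -1)) = Mul(-6, Pow(Add(5, Mul(Rational(1, 6), 25)), -1)) = Mul(-6, Pow(Add(5, Rational(25, 6)), -1)) = Mul(-6, Pow(Rational(55, 6), -1)) = Mul(-6, Rational(6, 55)) = Rational(-36, 55) ≈ -0.65455)
Mul(-37, Add(W, -42)) = Mul(-37, Add(Rational(-36, 55), -42)) = Mul(-37, Rational(-2346, 55)) = Rational(86802, 55)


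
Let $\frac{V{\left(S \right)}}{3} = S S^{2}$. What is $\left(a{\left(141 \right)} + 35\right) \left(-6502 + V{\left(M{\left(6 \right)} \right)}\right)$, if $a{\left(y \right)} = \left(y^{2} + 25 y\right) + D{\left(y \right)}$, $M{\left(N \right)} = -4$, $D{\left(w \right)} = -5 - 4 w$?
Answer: $-153105168$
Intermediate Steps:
$a{\left(y \right)} = -5 + y^{2} + 21 y$ ($a{\left(y \right)} = \left(y^{2} + 25 y\right) - \left(5 + 4 y\right) = -5 + y^{2} + 21 y$)
$V{\left(S \right)} = 3 S^{3}$ ($V{\left(S \right)} = 3 S S^{2} = 3 S^{3}$)
$\left(a{\left(141 \right)} + 35\right) \left(-6502 + V{\left(M{\left(6 \right)} \right)}\right) = \left(\left(-5 + 141^{2} + 21 \cdot 141\right) + 35\right) \left(-6502 + 3 \left(-4\right)^{3}\right) = \left(\left(-5 + 19881 + 2961\right) + 35\right) \left(-6502 + 3 \left(-64\right)\right) = \left(22837 + 35\right) \left(-6502 - 192\right) = 22872 \left(-6694\right) = -153105168$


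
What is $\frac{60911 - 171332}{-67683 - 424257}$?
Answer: $\frac{12269}{54660} \approx 0.22446$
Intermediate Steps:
$\frac{60911 - 171332}{-67683 - 424257} = - \frac{110421}{-491940} = \left(-110421\right) \left(- \frac{1}{491940}\right) = \frac{12269}{54660}$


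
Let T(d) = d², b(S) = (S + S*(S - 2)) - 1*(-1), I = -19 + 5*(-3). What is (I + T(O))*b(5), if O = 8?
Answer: 630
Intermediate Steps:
I = -34 (I = -19 - 15 = -34)
b(S) = 1 + S + S*(-2 + S) (b(S) = (S + S*(-2 + S)) + 1 = 1 + S + S*(-2 + S))
(I + T(O))*b(5) = (-34 + 8²)*(1 + 5² - 1*5) = (-34 + 64)*(1 + 25 - 5) = 30*21 = 630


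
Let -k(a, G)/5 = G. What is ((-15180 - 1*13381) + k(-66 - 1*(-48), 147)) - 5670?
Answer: -34966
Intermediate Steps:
k(a, G) = -5*G
((-15180 - 1*13381) + k(-66 - 1*(-48), 147)) - 5670 = ((-15180 - 1*13381) - 5*147) - 5670 = ((-15180 - 13381) - 735) - 5670 = (-28561 - 735) - 5670 = -29296 - 5670 = -34966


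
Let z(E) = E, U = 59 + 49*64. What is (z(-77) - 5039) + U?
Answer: -1921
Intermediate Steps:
U = 3195 (U = 59 + 3136 = 3195)
(z(-77) - 5039) + U = (-77 - 5039) + 3195 = -5116 + 3195 = -1921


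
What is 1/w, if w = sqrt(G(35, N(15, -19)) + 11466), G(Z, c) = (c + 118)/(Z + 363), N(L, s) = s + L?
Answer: sqrt(454076409)/2281791 ≈ 0.0093388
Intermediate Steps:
N(L, s) = L + s
G(Z, c) = (118 + c)/(363 + Z)
w = sqrt(454076409)/199 (w = sqrt((118 + (15 - 19))/(363 + 35) + 11466) = sqrt((118 - 4)/398 + 11466) = sqrt((1/398)*114 + 11466) = sqrt(57/199 + 11466) = sqrt(2281791/199) = sqrt(454076409)/199 ≈ 107.08)
1/w = 1/(sqrt(454076409)/199) = sqrt(454076409)/2281791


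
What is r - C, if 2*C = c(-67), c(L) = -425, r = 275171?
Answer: 550767/2 ≈ 2.7538e+5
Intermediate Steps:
C = -425/2 (C = (½)*(-425) = -425/2 ≈ -212.50)
r - C = 275171 - 1*(-425/2) = 275171 + 425/2 = 550767/2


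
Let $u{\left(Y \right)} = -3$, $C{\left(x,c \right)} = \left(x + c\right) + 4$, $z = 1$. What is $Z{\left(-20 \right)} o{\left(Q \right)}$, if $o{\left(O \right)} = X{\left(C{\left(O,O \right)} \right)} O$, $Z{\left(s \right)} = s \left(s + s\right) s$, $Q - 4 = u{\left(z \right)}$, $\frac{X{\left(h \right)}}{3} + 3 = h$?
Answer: $-144000$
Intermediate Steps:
$C{\left(x,c \right)} = 4 + c + x$ ($C{\left(x,c \right)} = \left(c + x\right) + 4 = 4 + c + x$)
$X{\left(h \right)} = -9 + 3 h$
$Q = 1$ ($Q = 4 - 3 = 1$)
$Z{\left(s \right)} = 2 s^{3}$ ($Z{\left(s \right)} = s 2 s s = 2 s^{2} s = 2 s^{3}$)
$o{\left(O \right)} = O \left(3 + 6 O\right)$ ($o{\left(O \right)} = \left(-9 + 3 \left(4 + O + O\right)\right) O = \left(-9 + 3 \left(4 + 2 O\right)\right) O = \left(-9 + \left(12 + 6 O\right)\right) O = \left(3 + 6 O\right) O = O \left(3 + 6 O\right)$)
$Z{\left(-20 \right)} o{\left(Q \right)} = 2 \left(-20\right)^{3} \cdot 3 \cdot 1 \left(1 + 2 \cdot 1\right) = 2 \left(-8000\right) 3 \cdot 1 \left(1 + 2\right) = - 16000 \cdot 3 \cdot 1 \cdot 3 = \left(-16000\right) 9 = -144000$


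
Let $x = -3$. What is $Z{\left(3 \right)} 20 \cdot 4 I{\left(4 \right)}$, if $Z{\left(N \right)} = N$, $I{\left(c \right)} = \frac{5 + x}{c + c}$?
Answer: $60$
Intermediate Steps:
$I{\left(c \right)} = \frac{1}{c}$ ($I{\left(c \right)} = \frac{5 - 3}{c + c} = \frac{2}{2 c} = 2 \frac{1}{2 c} = \frac{1}{c}$)
$Z{\left(3 \right)} 20 \cdot 4 I{\left(4 \right)} = 3 \cdot 20 \cdot \frac{4}{4} = 60 \cdot 4 \cdot \frac{1}{4} = 60 \cdot 1 = 60$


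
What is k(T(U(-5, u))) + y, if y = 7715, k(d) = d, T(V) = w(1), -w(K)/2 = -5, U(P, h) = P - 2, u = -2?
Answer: 7725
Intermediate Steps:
U(P, h) = -2 + P
w(K) = 10 (w(K) = -2*(-5) = 10)
T(V) = 10
k(T(U(-5, u))) + y = 10 + 7715 = 7725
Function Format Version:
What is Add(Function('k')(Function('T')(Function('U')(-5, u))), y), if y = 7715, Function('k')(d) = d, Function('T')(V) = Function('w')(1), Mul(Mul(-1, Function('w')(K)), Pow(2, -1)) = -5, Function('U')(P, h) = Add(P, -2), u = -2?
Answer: 7725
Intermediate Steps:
Function('U')(P, h) = Add(-2, P)
Function('w')(K) = 10 (Function('w')(K) = Mul(-2, -5) = 10)
Function('T')(V) = 10
Add(Function('k')(Function('T')(Function('U')(-5, u))), y) = Add(10, 7715) = 7725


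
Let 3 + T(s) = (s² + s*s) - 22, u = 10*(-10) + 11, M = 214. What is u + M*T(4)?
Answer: 1409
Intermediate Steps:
u = -89 (u = -100 + 11 = -89)
T(s) = -25 + 2*s² (T(s) = -3 + ((s² + s*s) - 22) = -3 + ((s² + s²) - 22) = -3 + (2*s² - 22) = -3 + (-22 + 2*s²) = -25 + 2*s²)
u + M*T(4) = -89 + 214*(-25 + 2*4²) = -89 + 214*(-25 + 2*16) = -89 + 214*(-25 + 32) = -89 + 214*7 = -89 + 1498 = 1409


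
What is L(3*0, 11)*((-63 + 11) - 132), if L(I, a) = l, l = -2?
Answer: 368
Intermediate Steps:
L(I, a) = -2
L(3*0, 11)*((-63 + 11) - 132) = -2*((-63 + 11) - 132) = -2*(-52 - 132) = -2*(-184) = 368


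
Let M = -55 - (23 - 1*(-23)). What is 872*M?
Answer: -88072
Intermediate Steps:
M = -101 (M = -55 - (23 + 23) = -55 - 1*46 = -55 - 46 = -101)
872*M = 872*(-101) = -88072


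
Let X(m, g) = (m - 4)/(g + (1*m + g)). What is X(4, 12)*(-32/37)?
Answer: 0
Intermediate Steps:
X(m, g) = (-4 + m)/(m + 2*g) (X(m, g) = (-4 + m)/(g + (m + g)) = (-4 + m)/(g + (g + m)) = (-4 + m)/(m + 2*g))
X(4, 12)*(-32/37) = ((-4 + 4)/(4 + 2*12))*(-32/37) = (0/(4 + 24))*(-32*1/37) = (0/28)*(-32/37) = ((1/28)*0)*(-32/37) = 0*(-32/37) = 0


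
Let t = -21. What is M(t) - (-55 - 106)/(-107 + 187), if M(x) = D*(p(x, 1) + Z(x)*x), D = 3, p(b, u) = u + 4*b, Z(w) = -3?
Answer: -4639/80 ≈ -57.987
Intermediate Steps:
M(x) = 3 + 3*x (M(x) = 3*((1 + 4*x) - 3*x) = 3*(1 + x) = 3 + 3*x)
M(t) - (-55 - 106)/(-107 + 187) = (3 + 3*(-21)) - (-55 - 106)/(-107 + 187) = (3 - 63) - (-161)/80 = -60 - (-161)/80 = -60 - 1*(-161/80) = -60 + 161/80 = -4639/80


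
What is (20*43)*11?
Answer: 9460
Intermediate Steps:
(20*43)*11 = 860*11 = 9460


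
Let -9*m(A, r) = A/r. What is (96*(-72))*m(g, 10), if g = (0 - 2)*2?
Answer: -1536/5 ≈ -307.20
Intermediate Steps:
g = -4 (g = -2*2 = -4)
m(A, r) = -A/(9*r)
(96*(-72))*m(g, 10) = (96*(-72))*(-⅑*(-4)/10) = -(-768)*(-4)/10 = -6912*2/45 = -1536/5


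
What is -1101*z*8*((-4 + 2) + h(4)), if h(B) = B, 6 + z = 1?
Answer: 88080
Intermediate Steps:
z = -5 (z = -6 + 1 = -5)
-1101*z*8*((-4 + 2) + h(4)) = -1101*(-5*8)*((-4 + 2) + 4) = -(-44040)*(-2 + 4) = -(-44040)*2 = -1101*(-80) = 88080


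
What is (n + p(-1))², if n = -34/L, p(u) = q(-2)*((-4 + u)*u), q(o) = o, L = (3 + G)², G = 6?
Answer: 712336/6561 ≈ 108.57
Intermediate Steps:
L = 81 (L = (3 + 6)² = 9² = 81)
p(u) = -2*u*(-4 + u) (p(u) = -2*(-4 + u)*u = -2*u*(-4 + u))
n = -34/81 ≈ -0.41975
(n + p(-1))² = (-34/81 + 2*(-1)*(4 - 1*(-1)))² = (-34/81 + 2*(-1)*(4 + 1))² = (-34/81 + 2*(-1)*5)² = (-34/81 - 10)² = (-844/81)² = 712336/6561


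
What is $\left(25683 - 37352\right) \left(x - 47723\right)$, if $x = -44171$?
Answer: $1072311086$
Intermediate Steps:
$\left(25683 - 37352\right) \left(x - 47723\right) = \left(25683 - 37352\right) \left(-44171 - 47723\right) = \left(-11669\right) \left(-91894\right) = 1072311086$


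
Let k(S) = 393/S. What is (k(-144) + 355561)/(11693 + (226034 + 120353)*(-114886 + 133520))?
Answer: 1551527/28165470768 ≈ 5.5086e-5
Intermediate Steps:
(k(-144) + 355561)/(11693 + (226034 + 120353)*(-114886 + 133520)) = (393/(-144) + 355561)/(11693 + (226034 + 120353)*(-114886 + 133520)) = (393*(-1/144) + 355561)/(11693 + 346387*18634) = (-131/48 + 355561)/(11693 + 6454575358) = (17066797/48)/6454587051 = (17066797/48)*(1/6454587051) = 1551527/28165470768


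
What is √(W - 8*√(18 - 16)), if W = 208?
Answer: 2*√(52 - 2*√2) ≈ 14.024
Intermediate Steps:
√(W - 8*√(18 - 16)) = √(208 - 8*√(18 - 16)) = √(208 - 8*√2)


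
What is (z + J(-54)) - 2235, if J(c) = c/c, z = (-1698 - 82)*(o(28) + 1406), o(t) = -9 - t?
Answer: -2439054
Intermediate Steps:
z = -2436820 (z = (-1698 - 82)*((-9 - 1*28) + 1406) = -1780*((-9 - 28) + 1406) = -1780*(-37 + 1406) = -1780*1369 = -2436820)
J(c) = 1
(z + J(-54)) - 2235 = (-2436820 + 1) - 2235 = -2436819 - 2235 = -2439054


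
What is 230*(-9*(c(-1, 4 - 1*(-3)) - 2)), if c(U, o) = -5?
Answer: 14490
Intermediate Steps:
230*(-9*(c(-1, 4 - 1*(-3)) - 2)) = 230*(-9*(-5 - 2)) = 230*(-9*(-7)) = 230*63 = 14490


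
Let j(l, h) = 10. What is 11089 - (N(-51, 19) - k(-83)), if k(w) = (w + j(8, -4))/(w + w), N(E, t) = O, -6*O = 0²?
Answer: 1840847/166 ≈ 11089.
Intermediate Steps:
O = 0 (O = -⅙*0² = -⅙*0 = 0)
N(E, t) = 0
k(w) = (10 + w)/(2*w) (k(w) = (w + 10)/(w + w) = (10 + w)/((2*w)) = (10 + w)*(1/(2*w)) = (10 + w)/(2*w))
11089 - (N(-51, 19) - k(-83)) = 11089 - (0 - (10 - 83)/(2*(-83))) = 11089 - (0 - (-1)*(-73)/(2*83)) = 11089 - (0 - 1*73/166) = 11089 - (0 - 73/166) = 11089 - 1*(-73/166) = 11089 + 73/166 = 1840847/166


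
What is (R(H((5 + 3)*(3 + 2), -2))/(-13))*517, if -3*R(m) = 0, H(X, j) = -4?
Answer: 0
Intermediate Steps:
R(m) = 0 (R(m) = -⅓*0 = 0)
(R(H((5 + 3)*(3 + 2), -2))/(-13))*517 = (0/(-13))*517 = (0*(-1/13))*517 = 0*517 = 0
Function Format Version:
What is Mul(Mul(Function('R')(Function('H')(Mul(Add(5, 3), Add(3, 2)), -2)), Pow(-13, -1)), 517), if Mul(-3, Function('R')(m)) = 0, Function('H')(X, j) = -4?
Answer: 0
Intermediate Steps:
Function('R')(m) = 0 (Function('R')(m) = Mul(Rational(-1, 3), 0) = 0)
Mul(Mul(Function('R')(Function('H')(Mul(Add(5, 3), Add(3, 2)), -2)), Pow(-13, -1)), 517) = Mul(Mul(0, Pow(-13, -1)), 517) = Mul(Mul(0, Rational(-1, 13)), 517) = Mul(0, 517) = 0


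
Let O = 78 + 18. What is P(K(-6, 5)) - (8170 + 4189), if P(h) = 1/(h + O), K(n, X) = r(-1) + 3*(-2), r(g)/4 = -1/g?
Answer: -1161745/94 ≈ -12359.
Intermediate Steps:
r(g) = -4/g (r(g) = 4*(-1/g) = -4/g)
K(n, X) = -2 (K(n, X) = -4/(-1) + 3*(-2) = -4*(-1) - 6 = 4 - 6 = -2)
O = 96
P(h) = 1/(96 + h) (P(h) = 1/(h + 96) = 1/(96 + h))
P(K(-6, 5)) - (8170 + 4189) = 1/(96 - 2) - (8170 + 4189) = 1/94 - 1*12359 = 1/94 - 12359 = -1161745/94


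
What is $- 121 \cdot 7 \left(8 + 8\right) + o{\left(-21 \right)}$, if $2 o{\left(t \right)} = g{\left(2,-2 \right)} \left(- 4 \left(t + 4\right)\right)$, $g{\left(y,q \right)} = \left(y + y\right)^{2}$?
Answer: $-13008$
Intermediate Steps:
$g{\left(y,q \right)} = 4 y^{2}$ ($g{\left(y,q \right)} = \left(2 y\right)^{2} = 4 y^{2}$)
$o{\left(t \right)} = -128 - 32 t$ ($o{\left(t \right)} = \frac{4 \cdot 2^{2} \left(- 4 \left(t + 4\right)\right)}{2} = \frac{4 \cdot 4 \left(- 4 \left(4 + t\right)\right)}{2} = \frac{16 \left(-16 - 4 t\right)}{2} = \frac{-256 - 64 t}{2} = -128 - 32 t$)
$- 121 \cdot 7 \left(8 + 8\right) + o{\left(-21 \right)} = - 121 \cdot 7 \left(8 + 8\right) - -544 = - 121 \cdot 7 \cdot 16 + \left(-128 + 672\right) = \left(-121\right) 112 + 544 = -13552 + 544 = -13008$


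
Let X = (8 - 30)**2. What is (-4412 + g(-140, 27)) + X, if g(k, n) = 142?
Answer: -3786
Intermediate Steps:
X = 484 (X = (-22)**2 = 484)
(-4412 + g(-140, 27)) + X = (-4412 + 142) + 484 = -4270 + 484 = -3786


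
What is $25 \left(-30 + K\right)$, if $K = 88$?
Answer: $1450$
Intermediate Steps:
$25 \left(-30 + K\right) = 25 \left(-30 + 88\right) = 25 \cdot 58 = 1450$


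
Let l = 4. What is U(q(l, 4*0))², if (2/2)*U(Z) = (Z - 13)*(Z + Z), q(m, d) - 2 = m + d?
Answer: 7056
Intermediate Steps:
q(m, d) = 2 + d + m (q(m, d) = 2 + (m + d) = 2 + (d + m) = 2 + d + m)
U(Z) = 2*Z*(-13 + Z) (U(Z) = (Z - 13)*(Z + Z) = (-13 + Z)*(2*Z) = 2*Z*(-13 + Z))
U(q(l, 4*0))² = (2*(2 + 4*0 + 4)*(-13 + (2 + 4*0 + 4)))² = (2*(2 + 0 + 4)*(-13 + (2 + 0 + 4)))² = (2*6*(-13 + 6))² = (2*6*(-7))² = (-84)² = 7056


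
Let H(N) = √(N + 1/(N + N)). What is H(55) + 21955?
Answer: 21955 + √665610/110 ≈ 21962.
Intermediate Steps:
H(N) = √(N + 1/(2*N))
H(55) + 21955 = √(2/55 + 4*55)/2 + 21955 = √(2*(1/55) + 220)/2 + 21955 = √(2/55 + 220)/2 + 21955 = √(12102/55)/2 + 21955 = (√665610/55)/2 + 21955 = √665610/110 + 21955 = 21955 + √665610/110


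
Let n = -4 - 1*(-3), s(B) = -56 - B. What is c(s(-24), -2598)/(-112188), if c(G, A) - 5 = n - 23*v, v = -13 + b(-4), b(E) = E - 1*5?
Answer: -85/18698 ≈ -0.0045459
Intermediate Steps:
b(E) = -5 + E (b(E) = E - 5 = -5 + E)
n = -1 (n = -4 + 3 = -1)
v = -22 (v = -13 + (-5 - 4) = -13 - 9 = -22)
c(G, A) = 510 (c(G, A) = 5 + (-1 - 23*(-22)) = 5 + (-1 + 506) = 5 + 505 = 510)
c(s(-24), -2598)/(-112188) = 510/(-112188) = 510*(-1/112188) = -85/18698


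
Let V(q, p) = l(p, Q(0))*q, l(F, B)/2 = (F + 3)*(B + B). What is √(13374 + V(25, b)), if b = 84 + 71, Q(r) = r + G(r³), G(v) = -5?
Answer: I*√65626 ≈ 256.18*I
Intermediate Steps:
Q(r) = -5 + r (Q(r) = r - 5 = -5 + r)
b = 155
l(F, B) = 4*B*(3 + F) (l(F, B) = 2*((F + 3)*(B + B)) = 2*((3 + F)*(2*B)) = 2*(2*B*(3 + F)) = 4*B*(3 + F))
V(q, p) = q*(-60 - 20*p) (V(q, p) = (4*(-5 + 0)*(3 + p))*q = (4*(-5)*(3 + p))*q = (-60 - 20*p)*q = q*(-60 - 20*p))
√(13374 + V(25, b)) = √(13374 + 20*25*(-3 - 1*155)) = √(13374 + 20*25*(-3 - 155)) = √(13374 + 20*25*(-158)) = √(13374 - 79000) = √(-65626) = I*√65626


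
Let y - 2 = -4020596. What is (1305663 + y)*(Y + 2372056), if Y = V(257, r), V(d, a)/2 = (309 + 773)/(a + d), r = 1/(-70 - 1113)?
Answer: -978975266610163626/152015 ≈ -6.4400e+12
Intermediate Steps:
y = -4020594 (y = 2 - 4020596 = -4020594)
r = -1/1183 (r = 1/(-1183) = -1/1183 ≈ -0.00084531)
V(d, a) = 2164/(a + d) (V(d, a) = 2*((309 + 773)/(a + d)) = 2*(1082/(a + d)) = 2164/(a + d))
Y = 1280006/152015 (Y = 2164/(-1/1183 + 257) = 2164/(304030/1183) = 2164*(1183/304030) = 1280006/152015 ≈ 8.4203)
(1305663 + y)*(Y + 2372056) = (1305663 - 4020594)*(1280006/152015 + 2372056) = -2714931*360589372846/152015 = -978975266610163626/152015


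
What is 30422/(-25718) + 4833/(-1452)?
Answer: -364649/80828 ≈ -4.5114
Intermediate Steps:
30422/(-25718) + 4833/(-1452) = 30422*(-1/25718) + 4833*(-1/1452) = -2173/1837 - 1611/484 = -364649/80828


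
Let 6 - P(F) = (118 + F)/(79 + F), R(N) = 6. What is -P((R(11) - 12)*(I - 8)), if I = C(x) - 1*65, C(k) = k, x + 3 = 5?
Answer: -2486/505 ≈ -4.9228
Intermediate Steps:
x = 2 (x = -3 + 5 = 2)
I = -63 (I = 2 - 1*65 = 2 - 65 = -63)
P(F) = 6 - (118 + F)/(79 + F)
-P((R(11) - 12)*(I - 8)) = -(356 + 5*((6 - 12)*(-63 - 8)))/(79 + (6 - 12)*(-63 - 8)) = -(356 + 5*(-6*(-71)))/(79 - 6*(-71)) = -(356 + 5*426)/(79 + 426) = -(356 + 2130)/505 = -2486/505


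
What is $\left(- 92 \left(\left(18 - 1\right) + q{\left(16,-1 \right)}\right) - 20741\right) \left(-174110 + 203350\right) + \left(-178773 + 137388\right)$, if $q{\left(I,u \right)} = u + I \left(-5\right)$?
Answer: $-434343105$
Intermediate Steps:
$q{\left(I,u \right)} = u - 5 I$
$\left(- 92 \left(\left(18 - 1\right) + q{\left(16,-1 \right)}\right) - 20741\right) \left(-174110 + 203350\right) + \left(-178773 + 137388\right) = \left(- 92 \left(\left(18 - 1\right) - 81\right) - 20741\right) \left(-174110 + 203350\right) + \left(-178773 + 137388\right) = \left(- 92 \left(17 - 81\right) - 20741\right) 29240 - 41385 = \left(\left(-92\right) \left(-64\right) - 20741\right) 29240 - 41385 = \left(5888 - 20741\right) 29240 - 41385 = \left(-14853\right) 29240 - 41385 = -434301720 - 41385 = -434343105$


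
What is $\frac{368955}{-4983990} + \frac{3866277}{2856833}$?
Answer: $\frac{1214362872381}{949228473578} \approx 1.2793$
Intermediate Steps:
$\frac{368955}{-4983990} + \frac{3866277}{2856833} = 368955 \left(- \frac{1}{4983990}\right) + 3866277 \cdot \frac{1}{2856833} = - \frac{24597}{332266} + \frac{3866277}{2856833} = \frac{1214362872381}{949228473578}$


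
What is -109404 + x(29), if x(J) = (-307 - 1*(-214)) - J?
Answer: -109526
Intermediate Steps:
x(J) = -93 - J (x(J) = (-307 + 214) - J = -93 - J)
-109404 + x(29) = -109404 + (-93 - 1*29) = -109404 + (-93 - 29) = -109404 - 122 = -109526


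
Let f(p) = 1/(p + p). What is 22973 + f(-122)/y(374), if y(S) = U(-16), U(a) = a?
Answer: 89686593/3904 ≈ 22973.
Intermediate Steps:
f(p) = 1/(2*p)
y(S) = -16
22973 + f(-122)/y(374) = 22973 + ((1/2)/(-122))/(-16) = 22973 + ((1/2)*(-1/122))*(-1/16) = 22973 - 1/244*(-1/16) = 22973 + 1/3904 = 89686593/3904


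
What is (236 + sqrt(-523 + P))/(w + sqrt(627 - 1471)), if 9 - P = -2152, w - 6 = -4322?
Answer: -(236 + 3*sqrt(182))/(4316 - 2*I*sqrt(211)) ≈ -0.064055 - 0.00043116*I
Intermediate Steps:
w = -4316 (w = 6 - 4322 = -4316)
P = 2161 (P = 9 - 1*(-2152) = 9 + 2152 = 2161)
(236 + sqrt(-523 + P))/(w + sqrt(627 - 1471)) = (236 + sqrt(-523 + 2161))/(-4316 + sqrt(627 - 1471)) = (236 + sqrt(1638))/(-4316 + sqrt(-844)) = (236 + 3*sqrt(182))/(-4316 + 2*I*sqrt(211))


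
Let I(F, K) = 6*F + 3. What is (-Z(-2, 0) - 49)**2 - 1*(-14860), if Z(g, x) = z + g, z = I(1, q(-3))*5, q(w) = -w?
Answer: 23324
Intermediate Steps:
I(F, K) = 3 + 6*F
z = 45 (z = (3 + 6*1)*5 = (3 + 6)*5 = 9*5 = 45)
Z(g, x) = 45 + g
(-Z(-2, 0) - 49)**2 - 1*(-14860) = (-(45 - 2) - 49)**2 - 1*(-14860) = (-1*43 - 49)**2 + 14860 = (-43 - 49)**2 + 14860 = (-92)**2 + 14860 = 8464 + 14860 = 23324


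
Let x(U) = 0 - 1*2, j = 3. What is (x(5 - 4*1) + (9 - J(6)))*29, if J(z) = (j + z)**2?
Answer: -2146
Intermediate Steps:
J(z) = (3 + z)**2
x(U) = -2 (x(U) = 0 - 2 = -2)
(x(5 - 4*1) + (9 - J(6)))*29 = (-2 + (9 - (3 + 6)**2))*29 = (-2 + (9 - 1*9**2))*29 = (-2 + (9 - 1*81))*29 = (-2 + (9 - 81))*29 = (-2 - 72)*29 = -74*29 = -2146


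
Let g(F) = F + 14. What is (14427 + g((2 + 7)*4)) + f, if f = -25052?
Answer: -10575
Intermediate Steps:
g(F) = 14 + F
(14427 + g((2 + 7)*4)) + f = (14427 + (14 + (2 + 7)*4)) - 25052 = (14427 + (14 + 9*4)) - 25052 = (14427 + (14 + 36)) - 25052 = (14427 + 50) - 25052 = 14477 - 25052 = -10575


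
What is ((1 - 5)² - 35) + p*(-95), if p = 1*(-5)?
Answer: 456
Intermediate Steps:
p = -5
((1 - 5)² - 35) + p*(-95) = ((1 - 5)² - 35) - 5*(-95) = ((-4)² - 35) + 475 = (16 - 35) + 475 = -19 + 475 = 456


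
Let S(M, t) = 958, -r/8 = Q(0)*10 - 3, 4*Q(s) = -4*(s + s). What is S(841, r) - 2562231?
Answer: -2561273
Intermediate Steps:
Q(s) = -2*s (Q(s) = (-4*(s + s))/4 = (-8*s)/4 = -2*s)
r = 24 (r = -8*(-2*0*10 - 3) = -8*(0*10 - 3) = -8*(0 - 3) = -8*(-3) = 24)
S(841, r) - 2562231 = 958 - 2562231 = -2561273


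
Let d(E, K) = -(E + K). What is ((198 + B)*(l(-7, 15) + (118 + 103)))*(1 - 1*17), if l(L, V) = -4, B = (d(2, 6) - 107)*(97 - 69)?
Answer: 10492384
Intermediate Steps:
d(E, K) = -E - K
B = -3220 (B = ((-1*2 - 1*6) - 107)*(97 - 69) = ((-2 - 6) - 107)*28 = (-8 - 107)*28 = -115*28 = -3220)
((198 + B)*(l(-7, 15) + (118 + 103)))*(1 - 1*17) = ((198 - 3220)*(-4 + (118 + 103)))*(1 - 1*17) = (-3022*(-4 + 221))*(1 - 17) = -3022*217*(-16) = -655774*(-16) = 10492384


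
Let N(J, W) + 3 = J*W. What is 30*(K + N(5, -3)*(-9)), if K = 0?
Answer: 4860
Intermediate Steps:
N(J, W) = -3 + J*W
30*(K + N(5, -3)*(-9)) = 30*(0 + (-3 + 5*(-3))*(-9)) = 30*(0 + (-3 - 15)*(-9)) = 30*(0 - 18*(-9)) = 30*(0 + 162) = 30*162 = 4860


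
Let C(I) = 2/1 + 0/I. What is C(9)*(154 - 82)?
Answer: 144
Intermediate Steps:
C(I) = 2 (C(I) = 2*1 + 0 = 2 + 0 = 2)
C(9)*(154 - 82) = 2*(154 - 82) = 2*72 = 144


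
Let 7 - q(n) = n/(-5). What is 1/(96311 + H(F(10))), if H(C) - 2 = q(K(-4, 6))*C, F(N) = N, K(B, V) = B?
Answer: 1/96375 ≈ 1.0376e-5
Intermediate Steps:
q(n) = 7 + n/5 (q(n) = 7 - n/(-5) = 7 - n*(-1)/5 = 7 - (-1)*n/5 = 7 + n/5)
H(C) = 2 + 31*C/5 (H(C) = 2 + (7 + (⅕)*(-4))*C = 2 + (7 - ⅘)*C = 2 + 31*C/5)
1/(96311 + H(F(10))) = 1/(96311 + (2 + (31/5)*10)) = 1/(96311 + (2 + 62)) = 1/(96311 + 64) = 1/96375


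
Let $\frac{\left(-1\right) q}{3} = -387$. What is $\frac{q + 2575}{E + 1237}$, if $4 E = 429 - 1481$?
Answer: $\frac{1868}{487} \approx 3.8357$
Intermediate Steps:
$E = -263$ ($E = \frac{429 - 1481}{4} = \frac{1}{4} \left(-1052\right) = -263$)
$q = 1161$ ($q = \left(-3\right) \left(-387\right) = 1161$)
$\frac{q + 2575}{E + 1237} = \frac{1161 + 2575}{-263 + 1237} = \frac{3736}{974} = 3736 \cdot \frac{1}{974} = \frac{1868}{487}$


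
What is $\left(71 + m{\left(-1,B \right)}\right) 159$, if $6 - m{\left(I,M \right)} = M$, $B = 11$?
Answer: $10494$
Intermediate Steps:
$m{\left(I,M \right)} = 6 - M$
$\left(71 + m{\left(-1,B \right)}\right) 159 = \left(71 + \left(6 - 11\right)\right) 159 = \left(71 - 5\right) 159 = 66 \cdot 159 = 10494$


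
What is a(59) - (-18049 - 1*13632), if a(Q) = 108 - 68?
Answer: 31721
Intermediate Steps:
a(Q) = 40
a(59) - (-18049 - 1*13632) = 40 - (-18049 - 1*13632) = 40 - (-18049 - 13632) = 40 - 1*(-31681) = 40 + 31681 = 31721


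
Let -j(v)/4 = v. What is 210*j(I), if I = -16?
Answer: 13440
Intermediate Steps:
j(v) = -4*v
210*j(I) = 210*(-4*(-16)) = 210*64 = 13440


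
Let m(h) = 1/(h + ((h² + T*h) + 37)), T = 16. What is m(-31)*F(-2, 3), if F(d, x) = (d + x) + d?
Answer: -1/471 ≈ -0.0021231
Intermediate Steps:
m(h) = 1/(37 + h² + 17*h) (m(h) = 1/(h + ((h² + 16*h) + 37)) = 1/(h + (37 + h² + 16*h)) = 1/(37 + h² + 17*h))
F(d, x) = x + 2*d
m(-31)*F(-2, 3) = (3 + 2*(-2))/(37 + (-31)² + 17*(-31)) = (3 - 4)/(37 + 961 - 527) = -1/471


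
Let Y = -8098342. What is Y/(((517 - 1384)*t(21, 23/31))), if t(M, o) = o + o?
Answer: 125524301/19941 ≈ 6294.8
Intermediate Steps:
t(M, o) = 2*o
Y/(((517 - 1384)*t(21, 23/31))) = -8098342*31/(46*(517 - 1384)) = -8098342/((-1734*23*(1/31))) = -8098342/((-1734*23/31)) = -8098342/((-867*46/31)) = -8098342/(-39882/31) = -8098342*(-31/39882) = 125524301/19941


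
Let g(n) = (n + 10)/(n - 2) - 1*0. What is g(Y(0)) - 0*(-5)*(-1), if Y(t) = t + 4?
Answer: 7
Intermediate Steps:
Y(t) = 4 + t
g(n) = (10 + n)/(-2 + n) (g(n) = (10 + n)/(-2 + n) + 0 = (10 + n)/(-2 + n))
g(Y(0)) - 0*(-5)*(-1) = (10 + (4 + 0))/(-2 + (4 + 0)) - 0*(-5)*(-1) = (10 + 4)/(-2 + 4) - 0*(-1) = 14/2 - 1*0 = (1/2)*14 + 0 = 7 + 0 = 7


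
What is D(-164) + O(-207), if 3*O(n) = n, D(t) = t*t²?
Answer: -4411013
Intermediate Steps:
D(t) = t³
O(n) = n/3
D(-164) + O(-207) = (-164)³ + (⅓)*(-207) = -4410944 - 69 = -4411013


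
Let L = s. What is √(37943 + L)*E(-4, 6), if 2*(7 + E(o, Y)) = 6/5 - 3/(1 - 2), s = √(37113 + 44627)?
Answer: -49*√(37943 + 2*√20435)/10 ≈ -958.06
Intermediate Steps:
s = 2*√20435 (s = √81740 = 2*√20435 ≈ 285.90)
E(o, Y) = -49/10 (E(o, Y) = -7 + (6/5 - 3/(1 - 2))/2 = -7 + (6*(⅕) - 3/(-1))/2 = -7 + (6/5 - 3*(-1))/2 = -7 + (6/5 + 3)/2 = -7 + (½)*(21/5) = -7 + 21/10 = -49/10)
L = 2*√20435 ≈ 285.90
√(37943 + L)*E(-4, 6) = √(37943 + 2*√20435)*(-49/10) = -49*√(37943 + 2*√20435)/10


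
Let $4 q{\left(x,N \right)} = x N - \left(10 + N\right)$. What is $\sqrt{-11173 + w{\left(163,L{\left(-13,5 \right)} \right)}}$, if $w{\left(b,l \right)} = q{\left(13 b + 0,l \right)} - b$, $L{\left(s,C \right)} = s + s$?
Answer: $\frac{3 i \sqrt{11158}}{2} \approx 158.45 i$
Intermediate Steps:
$L{\left(s,C \right)} = 2 s$
$q{\left(x,N \right)} = - \frac{5}{2} - \frac{N}{4} + \frac{N x}{4}$ ($q{\left(x,N \right)} = \frac{x N - \left(10 + N\right)}{4} = \frac{N x - \left(10 + N\right)}{4} = \frac{-10 - N + N x}{4} = - \frac{5}{2} - \frac{N}{4} + \frac{N x}{4}$)
$w{\left(b,l \right)} = - \frac{5}{2} - b - \frac{l}{4} + \frac{13 b l}{4}$ ($w{\left(b,l \right)} = \left(- \frac{5}{2} - \frac{l}{4} + \frac{l \left(13 b + 0\right)}{4}\right) - b = \left(- \frac{5}{2} - \frac{l}{4} + \frac{l 13 b}{4}\right) - b = \left(- \frac{5}{2} - \frac{l}{4} + \frac{13 b l}{4}\right) - b = - \frac{5}{2} - b - \frac{l}{4} + \frac{13 b l}{4}$)
$\sqrt{-11173 + w{\left(163,L{\left(-13,5 \right)} \right)}} = \sqrt{-11173 - \left(\frac{331}{2} - 1059 \left(-13\right)\right)} = \sqrt{-11173 - \left(159 + \frac{27547}{2}\right)} = \sqrt{-11173 - \frac{27865}{2}} = \sqrt{- \frac{50211}{2}} = \frac{3 i \sqrt{11158}}{2}$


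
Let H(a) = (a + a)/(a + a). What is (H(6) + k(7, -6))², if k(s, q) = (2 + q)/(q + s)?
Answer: 9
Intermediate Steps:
k(s, q) = (2 + q)/(q + s)
H(a) = 1 (H(a) = (2*a)/((2*a)) = (2*a)*(1/(2*a)) = 1)
(H(6) + k(7, -6))² = (1 + (2 - 6)/(-6 + 7))² = (1 - 4/1)² = (1 + 1*(-4))² = (1 - 4)² = (-3)² = 9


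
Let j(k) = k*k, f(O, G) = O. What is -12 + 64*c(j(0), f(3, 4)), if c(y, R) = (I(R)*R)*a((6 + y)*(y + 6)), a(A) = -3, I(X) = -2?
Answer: 1140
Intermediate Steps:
j(k) = k²
c(y, R) = 6*R (c(y, R) = -2*R*(-3) = 6*R)
-12 + 64*c(j(0), f(3, 4)) = -12 + 64*(6*3) = -12 + 64*18 = -12 + 1152 = 1140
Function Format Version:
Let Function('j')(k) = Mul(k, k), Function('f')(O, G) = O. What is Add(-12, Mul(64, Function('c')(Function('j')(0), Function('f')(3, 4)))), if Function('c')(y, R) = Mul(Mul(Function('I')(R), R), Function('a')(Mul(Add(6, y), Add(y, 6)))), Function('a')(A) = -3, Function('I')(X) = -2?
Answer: 1140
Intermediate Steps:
Function('j')(k) = Pow(k, 2)
Function('c')(y, R) = Mul(6, R) (Function('c')(y, R) = Mul(Mul(-2, R), -3) = Mul(6, R))
Add(-12, Mul(64, Function('c')(Function('j')(0), Function('f')(3, 4)))) = Add(-12, Mul(64, Mul(6, 3))) = Add(-12, Mul(64, 18)) = Add(-12, 1152) = 1140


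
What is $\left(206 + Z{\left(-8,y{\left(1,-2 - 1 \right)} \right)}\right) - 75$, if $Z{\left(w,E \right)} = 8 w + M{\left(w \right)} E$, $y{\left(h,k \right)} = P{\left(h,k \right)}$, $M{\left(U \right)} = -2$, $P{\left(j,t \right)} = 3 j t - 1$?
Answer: $87$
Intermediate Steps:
$P{\left(j,t \right)} = -1 + 3 j t$ ($P{\left(j,t \right)} = 3 j t - 1 = -1 + 3 j t$)
$y{\left(h,k \right)} = -1 + 3 h k$
$Z{\left(w,E \right)} = - 2 E + 8 w$ ($Z{\left(w,E \right)} = 8 w - 2 E = - 2 E + 8 w$)
$\left(206 + Z{\left(-8,y{\left(1,-2 - 1 \right)} \right)}\right) - 75 = \left(206 - \left(64 + 2 \left(-1 + 3 \cdot 1 \left(-2 - 1\right)\right)\right)\right) - 75 = \left(206 - \left(64 + 2 \left(-1 + 3 \cdot 1 \left(-3\right)\right)\right)\right) - 75 = \left(206 - \left(64 + 2 \left(-1 - 9\right)\right)\right) - 75 = \left(206 - 44\right) - 75 = 162 - 75 = 87$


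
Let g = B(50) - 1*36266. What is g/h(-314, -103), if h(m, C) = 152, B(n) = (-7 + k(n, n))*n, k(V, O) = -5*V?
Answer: -12279/38 ≈ -323.13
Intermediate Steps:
B(n) = n*(-7 - 5*n) (B(n) = (-7 - 5*n)*n = n*(-7 - 5*n))
g = -49116 (g = -1*50*(7 + 5*50) - 1*36266 = -1*50*(7 + 250) - 36266 = -1*50*257 - 36266 = -12850 - 36266 = -49116)
g/h(-314, -103) = -49116/152 = -49116*1/152 = -12279/38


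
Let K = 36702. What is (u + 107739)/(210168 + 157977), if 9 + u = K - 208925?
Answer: -64493/368145 ≈ -0.17518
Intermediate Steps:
u = -172232 (u = -9 + (36702 - 208925) = -9 - 172223 = -172232)
(u + 107739)/(210168 + 157977) = (-172232 + 107739)/(210168 + 157977) = -64493/368145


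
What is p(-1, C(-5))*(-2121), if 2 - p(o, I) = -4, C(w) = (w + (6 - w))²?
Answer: -12726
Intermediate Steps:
C(w) = 36 (C(w) = 6² = 36)
p(o, I) = 6 (p(o, I) = 2 - 1*(-4) = 2 + 4 = 6)
p(-1, C(-5))*(-2121) = 6*(-2121) = -12726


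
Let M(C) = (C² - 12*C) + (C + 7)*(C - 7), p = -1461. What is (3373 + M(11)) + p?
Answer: 1973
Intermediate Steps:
M(C) = C² - 12*C + (-7 + C)*(7 + C) (M(C) = (C² - 12*C) + (7 + C)*(-7 + C) = (C² - 12*C) + (-7 + C)*(7 + C) = C² - 12*C + (-7 + C)*(7 + C))
(3373 + M(11)) + p = (3373 + (-49 - 12*11 + 2*11²)) - 1461 = (3373 + (-49 - 132 + 2*121)) - 1461 = (3373 + (-49 - 132 + 242)) - 1461 = (3373 + 61) - 1461 = 3434 - 1461 = 1973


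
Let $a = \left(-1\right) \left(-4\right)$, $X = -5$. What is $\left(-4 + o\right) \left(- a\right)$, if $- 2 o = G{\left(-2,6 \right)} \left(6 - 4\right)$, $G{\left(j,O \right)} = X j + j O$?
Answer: $8$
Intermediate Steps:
$G{\left(j,O \right)} = - 5 j + O j$ ($G{\left(j,O \right)} = - 5 j + j O = - 5 j + O j$)
$a = 4$
$o = 2$ ($o = - \frac{- 2 \left(-5 + 6\right) \left(6 - 4\right)}{2} = - \frac{\left(-2\right) 1 \cdot 2}{2} = - \frac{\left(-2\right) 2}{2} = \left(- \frac{1}{2}\right) \left(-4\right) = 2$)
$\left(-4 + o\right) \left(- a\right) = \left(-4 + 2\right) \left(\left(-1\right) 4\right) = \left(-2\right) \left(-4\right) = 8$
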